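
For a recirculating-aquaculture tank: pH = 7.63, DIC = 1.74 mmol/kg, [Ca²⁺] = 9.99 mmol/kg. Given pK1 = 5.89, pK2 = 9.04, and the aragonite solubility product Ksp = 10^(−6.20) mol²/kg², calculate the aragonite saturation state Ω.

α₂ = 1 / (1 + [H⁺]/K2 + [H⁺]²/(K1K2)) = 1 / (1 + 10^+1.41 + 10^-0.33)
   = 1 / (1 + 25.704 + 0.46774) = 1/27.172 = 0.03680
[CO3²⁻] = α₂ × DIC = 0.03680 × 1.74 = 0.06404 mmol/kg
Ksp = 10^(−6.20) = 6.310×10^-7
Ω = [Ca²⁺][CO3²⁻]/Ksp = (9.99×10^-3)(6.404×10^-5) / 6.310×10^-7 = 1.01

Ω = 1.01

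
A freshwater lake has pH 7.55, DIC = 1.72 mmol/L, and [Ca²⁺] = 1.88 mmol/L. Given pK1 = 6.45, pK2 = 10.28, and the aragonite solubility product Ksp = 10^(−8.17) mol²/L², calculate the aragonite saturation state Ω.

α₂ = 1 / (1 + [H⁺]/K2 + [H⁺]²/(K1K2)) = 1 / (1 + 10^+2.73 + 10^+1.63)
   = 1 / (1 + 537.03 + 42.658) = 1/580.69 = 0.001722
[CO3²⁻] = α₂ × DIC = 0.001722 × 1.72 = 0.002962 mmol/L = 2.962 μmol/L
Ksp = 10^(−8.17) = 6.761×10^-9
Ω = [Ca²⁺][CO3²⁻]/Ksp = (1.88×10^-3)(2.962×10^-6) / 6.761×10^-9 = 0.824

Ω = 0.824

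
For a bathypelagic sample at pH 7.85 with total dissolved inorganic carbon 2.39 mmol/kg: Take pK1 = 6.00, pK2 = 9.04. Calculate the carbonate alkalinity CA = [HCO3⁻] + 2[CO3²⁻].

CA = [HCO3⁻] + 2[CO3²⁻] = (α₁ + 2α₂)·DIC
At pH 7.85: [H⁺]/K1 = 10^-1.85 = 0.014125, K2/[H⁺] = 10^-1.19 = 0.064565
α₁ = 1/(1 + 0.014125 + 0.064565) = 1/1.0787 = 0.9270; α₂ = α₁·K2/[H⁺] = 0.05986
α₁ + 2α₂ = 1.0468
CA = 1.0468 × 2.39 = 2.50 mmol/kg

CA = 2.50 mmol/kg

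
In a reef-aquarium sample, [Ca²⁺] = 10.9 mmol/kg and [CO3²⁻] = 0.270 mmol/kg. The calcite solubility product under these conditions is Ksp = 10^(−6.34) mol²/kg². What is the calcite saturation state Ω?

Ω = 6.44

Ksp = 10^(−6.34) = 4.571×10^-7
Ω = [Ca²⁺][CO3²⁻]/Ksp = (10.9×10^-3)(0.270×10^-3) / 4.571×10^-7 = 6.44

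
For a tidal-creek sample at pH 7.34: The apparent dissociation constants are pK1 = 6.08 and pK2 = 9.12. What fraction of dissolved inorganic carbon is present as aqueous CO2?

α₀ = 0.0513

α₀ = 1 / (1 + K1/[H⁺] + K1K2/[H⁺]²) = 1 / (1 + 10^+1.26 + 10^-0.52)
   = 1 / (1 + 18.197 + 0.30200) = 1/19.499 = 0.05128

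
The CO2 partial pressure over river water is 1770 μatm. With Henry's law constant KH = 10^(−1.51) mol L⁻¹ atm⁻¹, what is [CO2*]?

[CO2*] = 54.7 μmol/L

KH = 10^(−1.51) = 3.090×10^-2 mol L⁻¹ atm⁻¹
[CO2*] = KH · pCO2 = 3.090×10^-2 × 1770×10^-6 atm = 5.47×10^-5 mol/L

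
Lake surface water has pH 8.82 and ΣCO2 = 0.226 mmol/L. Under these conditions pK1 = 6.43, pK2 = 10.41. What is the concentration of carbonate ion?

α₂ = 1 / (1 + [H⁺]/K2 + [H⁺]²/(K1K2)) = 1 / (1 + 10^+1.59 + 10^-0.80)
   = 1 / (1 + 38.905 + 0.15849) = 1/40.063 = 0.02496
[CO3²⁻] = α₂ × DIC = 0.02496 × 0.226 = 0.00564 mmol/L = 5.64 μmol/L

[CO3²⁻] = 5.64 μmol/L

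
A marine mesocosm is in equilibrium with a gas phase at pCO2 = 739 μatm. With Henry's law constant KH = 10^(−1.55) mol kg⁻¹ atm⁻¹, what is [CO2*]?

KH = 10^(−1.55) = 2.818×10^-2 mol kg⁻¹ atm⁻¹
[CO2*] = KH · pCO2 = 2.818×10^-2 × 739×10^-6 atm = 2.08×10^-5 mol/kg

[CO2*] = 20.8 μmol/kg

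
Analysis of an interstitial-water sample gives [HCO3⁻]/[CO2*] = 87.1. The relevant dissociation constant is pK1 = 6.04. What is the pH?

pH = 7.98

From K1 = [H⁺][HCO3⁻]/[CO2*]:  pH = pK1 + log₁₀([HCO3⁻]/[CO2*])
log₁₀(87.1) = +1.940
pH = 6.04 + (+1.940) = 7.98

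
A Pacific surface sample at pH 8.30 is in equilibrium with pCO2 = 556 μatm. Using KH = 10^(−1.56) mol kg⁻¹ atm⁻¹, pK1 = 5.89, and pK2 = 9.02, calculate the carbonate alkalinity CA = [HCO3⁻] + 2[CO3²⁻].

[CO2*] = KH · pCO2 = 10^(−1.56) × 556×10^-6 = 1.531×10^-5 mol/kg
α₀ = 1/(1 + K1/[H⁺] + K1K2/[H⁺]²) = 1/(1 + 10^+2.41 + 10^+1.69) = 0.003257
DIC = [CO2*]/α₀ = 1.531×10^-5 / 0.003257 = 4.702 mmol/kg
CA = (α₁ + 2α₂)·DIC = (0.8372 + 2×0.1595) × 4.702 = 5.44 mmol/kg

CA = 5.44 mmol/kg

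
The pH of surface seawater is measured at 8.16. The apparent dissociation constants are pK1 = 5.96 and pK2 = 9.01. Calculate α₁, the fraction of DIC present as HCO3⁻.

α₁ = 1 / (1 + [H⁺]/K1 + K2/[H⁺]) = 1 / (1 + 10^-2.20 + 10^-0.85)
   = 1 / (1 + 0.0063096 + 0.14125) = 1/1.1476 = 0.8714

α₁ = 0.871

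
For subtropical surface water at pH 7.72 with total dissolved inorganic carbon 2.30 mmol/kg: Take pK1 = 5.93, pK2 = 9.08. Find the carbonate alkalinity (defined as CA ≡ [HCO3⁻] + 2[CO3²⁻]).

CA = [HCO3⁻] + 2[CO3²⁻] = (α₁ + 2α₂)·DIC
At pH 7.72: [H⁺]/K1 = 10^-1.79 = 0.016218, K2/[H⁺] = 10^-1.36 = 0.043652
α₁ = 1/(1 + 0.016218 + 0.043652) = 1/1.0599 = 0.9435; α₂ = α₁·K2/[H⁺] = 0.04119
α₁ + 2α₂ = 1.0259
CA = 1.0259 × 2.30 = 2.36 mmol/kg

CA = 2.36 mmol/kg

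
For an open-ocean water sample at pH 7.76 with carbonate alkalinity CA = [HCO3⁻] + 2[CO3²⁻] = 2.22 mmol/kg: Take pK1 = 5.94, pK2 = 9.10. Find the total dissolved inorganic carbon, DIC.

DIC = 2.16 mmol/kg

CA = [HCO3⁻] + 2[CO3²⁻] = (α₁ + 2α₂)·DIC
At pH 7.76: [H⁺]/K1 = 10^-1.82 = 0.015136, K2/[H⁺] = 10^-1.34 = 0.045709
α₁ = 1/(1 + 0.015136 + 0.045709) = 1/1.0608 = 0.9426; α₂ = α₁·K2/[H⁺] = 0.04309
α₁ + 2α₂ = 1.0288
DIC = CA / (α₁ + 2α₂) = 2.22 / 1.0288 = 2.16 mmol/kg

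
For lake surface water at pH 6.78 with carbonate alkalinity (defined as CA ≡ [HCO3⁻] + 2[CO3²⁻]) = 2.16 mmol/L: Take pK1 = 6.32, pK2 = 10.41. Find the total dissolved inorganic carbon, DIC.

DIC = 2.91 mmol/L

CA = [HCO3⁻] + 2[CO3²⁻] = (α₁ + 2α₂)·DIC
At pH 6.78: [H⁺]/K1 = 10^-0.46 = 0.34674, K2/[H⁺] = 10^-3.63 = 0.00023442
α₁ = 1/(1 + 0.34674 + 0.00023442) = 1/1.3470 = 0.7424; α₂ = α₁·K2/[H⁺] = 0.0001740
α₁ + 2α₂ = 0.7428
DIC = CA / (α₁ + 2α₂) = 2.16 / 0.7428 = 2.91 mmol/L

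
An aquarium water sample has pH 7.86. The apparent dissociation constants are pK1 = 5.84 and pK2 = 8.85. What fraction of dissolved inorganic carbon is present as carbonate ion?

α₂ = 1 / (1 + [H⁺]/K2 + [H⁺]²/(K1K2)) = 1 / (1 + 10^+0.99 + 10^-1.03)
   = 1 / (1 + 9.7724 + 0.093325) = 1/10.866 = 0.09203

α₂ = 0.0920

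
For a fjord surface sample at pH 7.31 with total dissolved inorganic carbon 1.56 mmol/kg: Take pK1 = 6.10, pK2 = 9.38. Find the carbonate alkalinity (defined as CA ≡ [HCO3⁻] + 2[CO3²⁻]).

CA = [HCO3⁻] + 2[CO3²⁻] = (α₁ + 2α₂)·DIC
At pH 7.31: [H⁺]/K1 = 10^-1.21 = 0.061660, K2/[H⁺] = 10^-2.07 = 0.0085114
α₁ = 1/(1 + 0.061660 + 0.0085114) = 1/1.0702 = 0.9344; α₂ = α₁·K2/[H⁺] = 0.007953
α₁ + 2α₂ = 0.9503
CA = 0.9503 × 1.56 = 1.48 mmol/kg

CA = 1.48 mmol/kg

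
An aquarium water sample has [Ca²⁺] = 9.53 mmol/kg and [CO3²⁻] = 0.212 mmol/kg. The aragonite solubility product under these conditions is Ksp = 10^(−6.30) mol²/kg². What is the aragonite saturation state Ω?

Ksp = 10^(−6.30) = 5.012×10^-7
Ω = [Ca²⁺][CO3²⁻]/Ksp = (9.53×10^-3)(0.212×10^-3) / 5.012×10^-7 = 4.03

Ω = 4.03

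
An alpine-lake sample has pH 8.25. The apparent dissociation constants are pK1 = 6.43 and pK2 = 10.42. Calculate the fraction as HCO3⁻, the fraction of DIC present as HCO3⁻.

α₁ = 0.979

α₁ = 1 / (1 + [H⁺]/K1 + K2/[H⁺]) = 1 / (1 + 10^-1.82 + 10^-2.17)
   = 1 / (1 + 0.015136 + 0.0067608) = 1/1.0219 = 0.9786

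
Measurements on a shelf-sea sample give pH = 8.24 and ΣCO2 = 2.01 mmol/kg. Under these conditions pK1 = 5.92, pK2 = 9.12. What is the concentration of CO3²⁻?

[CO3²⁻] = 0.233 mmol/kg

α₂ = 1 / (1 + [H⁺]/K2 + [H⁺]²/(K1K2)) = 1 / (1 + 10^+0.88 + 10^-1.44)
   = 1 / (1 + 7.5858 + 0.036308) = 1/8.6221 = 0.1160
[CO3²⁻] = α₂ × DIC = 0.1160 × 2.01 = 0.233 mmol/kg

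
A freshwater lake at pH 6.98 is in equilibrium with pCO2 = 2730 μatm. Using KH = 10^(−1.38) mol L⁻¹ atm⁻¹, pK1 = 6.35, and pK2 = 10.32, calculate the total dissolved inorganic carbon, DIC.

DIC = 0.599 mmol/L

[CO2*] = KH · pCO2 = 10^(−1.38) × 2730×10^-6 = 1.138×10^-4 mol/L
α₀ = 1/(1 + K1/[H⁺] + K1K2/[H⁺]²) = 1/(1 + 10^+0.63 + 10^-2.71) = 0.1898
DIC = [CO2*]/α₀ = 1.138×10^-4 / 0.1898 = 0.599 mmol/L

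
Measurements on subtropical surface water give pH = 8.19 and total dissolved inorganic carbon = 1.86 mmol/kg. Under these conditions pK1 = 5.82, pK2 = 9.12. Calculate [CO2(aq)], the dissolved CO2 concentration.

α₀ = 1 / (1 + K1/[H⁺] + K1K2/[H⁺]²) = 1 / (1 + 10^+2.37 + 10^+1.44)
   = 1 / (1 + 234.42 + 27.542) = 1/262.97 = 0.003803
[CO2*] = α₀ × DIC = 0.003803 × 1.86 = 0.00707 mmol/kg = 7.07 μmol/kg

[CO2*] = 7.07 μmol/kg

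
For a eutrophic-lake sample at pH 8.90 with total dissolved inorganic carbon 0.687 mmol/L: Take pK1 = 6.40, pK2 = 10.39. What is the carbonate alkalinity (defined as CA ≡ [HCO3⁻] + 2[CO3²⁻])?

CA = 0.706 mmol/L

CA = [HCO3⁻] + 2[CO3²⁻] = (α₁ + 2α₂)·DIC
At pH 8.90: [H⁺]/K1 = 10^-2.50 = 0.0031623, K2/[H⁺] = 10^-1.49 = 0.032359
α₁ = 1/(1 + 0.0031623 + 0.032359) = 1/1.0355 = 0.9657; α₂ = α₁·K2/[H⁺] = 0.03125
α₁ + 2α₂ = 1.0282
CA = 1.0282 × 0.687 = 0.706 mmol/L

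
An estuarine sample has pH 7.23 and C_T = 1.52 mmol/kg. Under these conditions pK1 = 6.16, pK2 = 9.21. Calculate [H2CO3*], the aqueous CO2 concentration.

[CO2*] = 0.118 mmol/kg

α₀ = 1 / (1 + K1/[H⁺] + K1K2/[H⁺]²) = 1 / (1 + 10^+1.07 + 10^-0.91)
   = 1 / (1 + 11.749 + 0.12303) = 1/12.872 = 0.07769
[CO2*] = α₀ × DIC = 0.07769 × 1.52 = 0.118 mmol/kg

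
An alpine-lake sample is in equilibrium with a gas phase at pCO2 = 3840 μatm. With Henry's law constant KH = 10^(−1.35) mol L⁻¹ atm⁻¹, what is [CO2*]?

KH = 10^(−1.35) = 4.467×10^-2 mol L⁻¹ atm⁻¹
[CO2*] = KH · pCO2 = 4.467×10^-2 × 3840×10^-6 atm = 1.72×10^-4 mol/L

[CO2*] = 172 μmol/L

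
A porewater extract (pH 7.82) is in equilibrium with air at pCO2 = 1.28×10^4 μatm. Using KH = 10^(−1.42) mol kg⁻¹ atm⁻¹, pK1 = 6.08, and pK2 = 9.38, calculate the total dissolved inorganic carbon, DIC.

[CO2*] = KH · pCO2 = 10^(−1.42) × 1.28×10^4×10^-6 = 4.866×10^-4 mol/kg
α₀ = 1/(1 + K1/[H⁺] + K1K2/[H⁺]²) = 1/(1 + 10^+1.74 + 10^+0.18) = 0.01740
DIC = [CO2*]/α₀ = 4.866×10^-4 / 0.01740 = 28.0 mmol/kg

DIC = 28.0 mmol/kg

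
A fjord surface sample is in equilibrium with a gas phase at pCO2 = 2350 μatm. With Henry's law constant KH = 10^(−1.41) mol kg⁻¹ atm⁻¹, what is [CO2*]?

KH = 10^(−1.41) = 3.890×10^-2 mol kg⁻¹ atm⁻¹
[CO2*] = KH · pCO2 = 3.890×10^-2 × 2350×10^-6 atm = 9.14×10^-5 mol/kg

[CO2*] = 91.4 μmol/kg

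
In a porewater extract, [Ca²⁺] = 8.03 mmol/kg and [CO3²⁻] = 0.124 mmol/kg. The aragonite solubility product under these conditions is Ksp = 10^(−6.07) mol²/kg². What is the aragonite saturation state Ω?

Ω = 1.17

Ksp = 10^(−6.07) = 8.511×10^-7
Ω = [Ca²⁺][CO3²⁻]/Ksp = (8.03×10^-3)(0.124×10^-3) / 8.511×10^-7 = 1.17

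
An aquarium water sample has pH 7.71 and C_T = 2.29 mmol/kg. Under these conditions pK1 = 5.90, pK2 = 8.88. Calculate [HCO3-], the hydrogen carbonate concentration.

α₁ = 1 / (1 + [H⁺]/K1 + K2/[H⁺]) = 1 / (1 + 10^-1.81 + 10^-1.17)
   = 1 / (1 + 0.015488 + 0.067608) = 1/1.0831 = 0.9233
[HCO3⁻] = α₁ × DIC = 0.9233 × 2.29 = 2.11 mmol/kg

[HCO3⁻] = 2.11 mmol/kg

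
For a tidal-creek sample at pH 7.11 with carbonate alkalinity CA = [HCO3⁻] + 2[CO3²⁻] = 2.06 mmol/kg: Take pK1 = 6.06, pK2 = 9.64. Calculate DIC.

CA = [HCO3⁻] + 2[CO3²⁻] = (α₁ + 2α₂)·DIC
At pH 7.11: [H⁺]/K1 = 10^-1.05 = 0.089125, K2/[H⁺] = 10^-2.53 = 0.0029512
α₁ = 1/(1 + 0.089125 + 0.0029512) = 1/1.0921 = 0.9157; α₂ = α₁·K2/[H⁺] = 0.002702
α₁ + 2α₂ = 0.9211
DIC = CA / (α₁ + 2α₂) = 2.06 / 0.9211 = 2.24 mmol/kg

DIC = 2.24 mmol/kg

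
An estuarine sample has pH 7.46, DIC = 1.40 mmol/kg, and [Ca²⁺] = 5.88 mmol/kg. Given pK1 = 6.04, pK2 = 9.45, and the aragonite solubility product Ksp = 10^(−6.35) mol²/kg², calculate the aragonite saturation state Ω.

α₂ = 1 / (1 + [H⁺]/K2 + [H⁺]²/(K1K2)) = 1 / (1 + 10^+1.99 + 10^+0.57)
   = 1 / (1 + 97.724 + 3.7154) = 1/102.44 = 0.009762
[CO3²⁻] = α₂ × DIC = 0.009762 × 1.40 = 0.01367 mmol/kg = 13.67 μmol/kg
Ksp = 10^(−6.35) = 4.467×10^-7
Ω = [Ca²⁺][CO3²⁻]/Ksp = (5.88×10^-3)(1.367×10^-5) / 4.467×10^-7 = 0.180

Ω = 0.180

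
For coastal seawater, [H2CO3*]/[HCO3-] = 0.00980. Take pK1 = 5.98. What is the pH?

pH = 7.99

From K1 = [H⁺][HCO3-]/[H2CO3*]:  pH = pK1 − log₁₀([H2CO3*]/[HCO3-])
log₁₀(0.00980) = -2.009
pH = 5.98 − (-2.009) = 7.99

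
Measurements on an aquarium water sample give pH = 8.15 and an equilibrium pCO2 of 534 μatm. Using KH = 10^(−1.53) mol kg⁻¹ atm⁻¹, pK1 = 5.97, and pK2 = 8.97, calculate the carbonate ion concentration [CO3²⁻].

[CO3²⁻] = 0.361 mmol/kg

[CO2*] = KH · pCO2 = 10^(−1.53) × 534×10^-6 = 1.576×10^-5 mol/kg
α₀ = 1/(1 + K1/[H⁺] + K1K2/[H⁺]²) = 1/(1 + 10^+2.18 + 10^+1.36) = 0.005706
DIC = [CO2*]/α₀ = 1.576×10^-5 / 0.005706 = 2.762 mmol/kg
[CO3²⁻] = α₂·DIC; α₂ = 0.1307, so [CO3²⁻] = 0.1307 × 2.762 = 0.361 mmol/kg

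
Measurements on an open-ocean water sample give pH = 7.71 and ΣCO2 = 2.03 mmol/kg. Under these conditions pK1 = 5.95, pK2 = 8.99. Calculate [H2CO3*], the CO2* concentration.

[CO2*] = 0.0330 mmol/kg

α₀ = 1 / (1 + K1/[H⁺] + K1K2/[H⁺]²) = 1 / (1 + 10^+1.76 + 10^+0.48)
   = 1 / (1 + 57.544 + 3.0200) = 1/61.564 = 0.01624
[CO2*] = α₀ × DIC = 0.01624 × 2.03 = 0.0330 mmol/kg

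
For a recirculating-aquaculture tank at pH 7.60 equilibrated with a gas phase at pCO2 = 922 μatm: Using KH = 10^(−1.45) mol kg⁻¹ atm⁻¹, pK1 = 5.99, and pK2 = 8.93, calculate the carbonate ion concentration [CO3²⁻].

[CO2*] = KH · pCO2 = 10^(−1.45) × 922×10^-6 = 3.271×10^-5 mol/kg
α₀ = 1/(1 + K1/[H⁺] + K1K2/[H⁺]²) = 1/(1 + 10^+1.61 + 10^+0.28) = 0.02291
DIC = [CO2*]/α₀ = 3.271×10^-5 / 0.02291 = 1.428 mmol/kg
[CO3²⁻] = α₂·DIC; α₂ = 0.04366, so [CO3²⁻] = 0.04366 × 1.428 = 0.0623 mmol/kg

[CO3²⁻] = 0.0623 mmol/kg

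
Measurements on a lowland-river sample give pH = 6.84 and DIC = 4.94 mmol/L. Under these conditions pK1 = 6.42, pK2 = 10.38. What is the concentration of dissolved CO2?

α₀ = 1 / (1 + K1/[H⁺] + K1K2/[H⁺]²) = 1 / (1 + 10^+0.42 + 10^-3.12)
   = 1 / (1 + 2.6303 + 0.00075858) = 1/3.6310 = 0.2754
[CO2*] = α₀ × DIC = 0.2754 × 4.94 = 1.36 mmol/L

[CO2*] = 1.36 mmol/L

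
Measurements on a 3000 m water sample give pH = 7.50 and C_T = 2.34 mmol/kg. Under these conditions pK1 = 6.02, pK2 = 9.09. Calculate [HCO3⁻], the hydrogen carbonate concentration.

α₁ = 1 / (1 + [H⁺]/K1 + K2/[H⁺]) = 1 / (1 + 10^-1.48 + 10^-1.59)
   = 1 / (1 + 0.033113 + 0.025704) = 1/1.0588 = 0.9445
[HCO3⁻] = α₁ × DIC = 0.9445 × 2.34 = 2.21 mmol/kg

[HCO3⁻] = 2.21 mmol/kg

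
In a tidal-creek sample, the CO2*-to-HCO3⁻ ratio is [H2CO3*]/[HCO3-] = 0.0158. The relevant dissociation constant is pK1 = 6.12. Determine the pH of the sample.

From K1 = [H⁺][HCO3-]/[H2CO3*]:  pH = pK1 − log₁₀([H2CO3*]/[HCO3-])
log₁₀(0.0158) = -1.801
pH = 6.12 − (-1.801) = 7.92

pH = 7.92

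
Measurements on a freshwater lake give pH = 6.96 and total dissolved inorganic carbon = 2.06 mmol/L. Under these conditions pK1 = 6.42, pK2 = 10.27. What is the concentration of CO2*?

α₀ = 1 / (1 + K1/[H⁺] + K1K2/[H⁺]²) = 1 / (1 + 10^+0.54 + 10^-2.77)
   = 1 / (1 + 3.4674 + 0.0016982) = 1/4.4691 = 0.2238
[CO2*] = α₀ × DIC = 0.2238 × 2.06 = 0.461 mmol/L

[CO2*] = 0.461 mmol/L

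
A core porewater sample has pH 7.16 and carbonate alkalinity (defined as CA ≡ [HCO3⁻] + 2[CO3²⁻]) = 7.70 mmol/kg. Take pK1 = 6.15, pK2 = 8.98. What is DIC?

DIC = 8.32 mmol/kg

CA = [HCO3⁻] + 2[CO3²⁻] = (α₁ + 2α₂)·DIC
At pH 7.16: [H⁺]/K1 = 10^-1.01 = 0.097724, K2/[H⁺] = 10^-1.82 = 0.015136
α₁ = 1/(1 + 0.097724 + 0.015136) = 1/1.1129 = 0.8986; α₂ = α₁·K2/[H⁺] = 0.01360
α₁ + 2α₂ = 0.9258
DIC = CA / (α₁ + 2α₂) = 7.70 / 0.9258 = 8.32 mmol/kg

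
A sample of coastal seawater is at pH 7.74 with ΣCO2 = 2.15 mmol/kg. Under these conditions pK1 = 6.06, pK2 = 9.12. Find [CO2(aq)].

α₀ = 1 / (1 + K1/[H⁺] + K1K2/[H⁺]²) = 1 / (1 + 10^+1.68 + 10^+0.30)
   = 1 / (1 + 47.863 + 1.9953) = 1/50.858 = 0.01966
[CO2*] = α₀ × DIC = 0.01966 × 2.15 = 0.0423 mmol/kg

[CO2*] = 0.0423 mmol/kg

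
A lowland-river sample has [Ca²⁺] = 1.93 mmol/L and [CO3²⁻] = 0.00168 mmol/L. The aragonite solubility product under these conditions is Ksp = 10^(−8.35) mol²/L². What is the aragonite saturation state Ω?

Ω = 0.726

Ksp = 10^(−8.35) = 4.467×10^-9
Ω = [Ca²⁺][CO3²⁻]/Ksp = (1.93×10^-3)(0.00168×10^-3) / 4.467×10^-9 = 0.726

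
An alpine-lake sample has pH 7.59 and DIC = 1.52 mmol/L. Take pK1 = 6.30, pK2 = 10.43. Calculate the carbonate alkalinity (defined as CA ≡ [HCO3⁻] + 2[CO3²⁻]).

CA = [HCO3⁻] + 2[CO3²⁻] = (α₁ + 2α₂)·DIC
At pH 7.59: [H⁺]/K1 = 10^-1.29 = 0.051286, K2/[H⁺] = 10^-2.84 = 0.0014454
α₁ = 1/(1 + 0.051286 + 0.0014454) = 1/1.0527 = 0.9499; α₂ = α₁·K2/[H⁺] = 0.001373
α₁ + 2α₂ = 0.9527
CA = 0.9527 × 1.52 = 1.45 mmol/L

CA = 1.45 mmol/L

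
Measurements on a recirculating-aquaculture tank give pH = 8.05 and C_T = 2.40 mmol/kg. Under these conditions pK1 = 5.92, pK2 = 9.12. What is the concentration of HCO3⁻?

α₁ = 1 / (1 + [H⁺]/K1 + K2/[H⁺]) = 1 / (1 + 10^-2.13 + 10^-1.07)
   = 1 / (1 + 0.0074131 + 0.085114) = 1/1.0925 = 0.9153
[HCO3⁻] = α₁ × DIC = 0.9153 × 2.40 = 2.20 mmol/kg

[HCO3⁻] = 2.20 mmol/kg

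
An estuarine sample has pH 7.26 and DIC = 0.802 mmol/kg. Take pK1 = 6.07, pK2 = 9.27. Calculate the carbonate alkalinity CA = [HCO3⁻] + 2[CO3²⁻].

CA = 0.761 mmol/kg

CA = [HCO3⁻] + 2[CO3²⁻] = (α₁ + 2α₂)·DIC
At pH 7.26: [H⁺]/K1 = 10^-1.19 = 0.064565, K2/[H⁺] = 10^-2.01 = 0.0097724
α₁ = 1/(1 + 0.064565 + 0.0097724) = 1/1.0743 = 0.9308; α₂ = α₁·K2/[H⁺] = 0.009096
α₁ + 2α₂ = 0.9490
CA = 0.9490 × 0.802 = 0.761 mmol/kg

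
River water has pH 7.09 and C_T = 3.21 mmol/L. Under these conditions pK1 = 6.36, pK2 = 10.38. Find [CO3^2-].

[CO3²⁻] = 1.39 μmol/L

α₂ = 1 / (1 + [H⁺]/K2 + [H⁺]²/(K1K2)) = 1 / (1 + 10^+3.29 + 10^+2.56)
   = 1 / (1 + 1949.8 + 363.08) = 1/2313.9 = 0.0004322
[CO3²⁻] = α₂ × DIC = 0.0004322 × 3.21 = 0.00139 mmol/L = 1.39 μmol/L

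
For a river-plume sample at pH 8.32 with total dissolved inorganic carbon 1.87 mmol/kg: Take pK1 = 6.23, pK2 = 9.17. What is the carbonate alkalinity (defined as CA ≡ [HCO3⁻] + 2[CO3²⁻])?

CA = 2.09 mmol/kg

CA = [HCO3⁻] + 2[CO3²⁻] = (α₁ + 2α₂)·DIC
At pH 8.32: [H⁺]/K1 = 10^-2.09 = 0.0081283, K2/[H⁺] = 10^-0.85 = 0.14125
α₁ = 1/(1 + 0.0081283 + 0.14125) = 1/1.1494 = 0.8700; α₂ = α₁·K2/[H⁺] = 0.1229
α₁ + 2α₂ = 1.1158
CA = 1.1158 × 1.87 = 2.09 mmol/kg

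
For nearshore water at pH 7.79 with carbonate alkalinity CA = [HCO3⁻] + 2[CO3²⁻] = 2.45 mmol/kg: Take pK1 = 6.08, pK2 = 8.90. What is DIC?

DIC = 2.33 mmol/kg

CA = [HCO3⁻] + 2[CO3²⁻] = (α₁ + 2α₂)·DIC
At pH 7.79: [H⁺]/K1 = 10^-1.71 = 0.019498, K2/[H⁺] = 10^-1.11 = 0.077625
α₁ = 1/(1 + 0.019498 + 0.077625) = 1/1.0971 = 0.9115; α₂ = α₁·K2/[H⁺] = 0.07075
α₁ + 2α₂ = 1.0530
DIC = CA / (α₁ + 2α₂) = 2.45 / 1.0530 = 2.33 mmol/kg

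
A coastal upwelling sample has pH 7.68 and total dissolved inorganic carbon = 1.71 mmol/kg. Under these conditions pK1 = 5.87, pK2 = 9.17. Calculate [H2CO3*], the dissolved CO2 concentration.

[CO2*] = 0.0253 mmol/kg

α₀ = 1 / (1 + K1/[H⁺] + K1K2/[H⁺]²) = 1 / (1 + 10^+1.81 + 10^+0.32)
   = 1 / (1 + 64.565 + 2.0893) = 1/67.655 = 0.01478
[CO2*] = α₀ × DIC = 0.01478 × 1.71 = 0.0253 mmol/kg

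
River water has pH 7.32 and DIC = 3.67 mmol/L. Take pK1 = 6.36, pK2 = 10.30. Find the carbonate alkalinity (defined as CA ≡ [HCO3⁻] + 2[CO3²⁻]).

CA = 3.31 mmol/L

CA = [HCO3⁻] + 2[CO3²⁻] = (α₁ + 2α₂)·DIC
At pH 7.32: [H⁺]/K1 = 10^-0.96 = 0.10965, K2/[H⁺] = 10^-2.98 = 0.0010471
α₁ = 1/(1 + 0.10965 + 0.0010471) = 1/1.1107 = 0.9003; α₂ = α₁·K2/[H⁺] = 0.0009428
α₁ + 2α₂ = 0.9022
CA = 0.9022 × 3.67 = 3.31 mmol/L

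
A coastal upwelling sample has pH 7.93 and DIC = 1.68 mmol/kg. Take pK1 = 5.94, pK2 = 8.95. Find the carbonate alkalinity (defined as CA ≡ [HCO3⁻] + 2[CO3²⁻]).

CA = 1.81 mmol/kg

CA = [HCO3⁻] + 2[CO3²⁻] = (α₁ + 2α₂)·DIC
At pH 7.93: [H⁺]/K1 = 10^-1.99 = 0.010233, K2/[H⁺] = 10^-1.02 = 0.095499
α₁ = 1/(1 + 0.010233 + 0.095499) = 1/1.1057 = 0.9044; α₂ = α₁·K2/[H⁺] = 0.08637
α₁ + 2α₂ = 1.0771
CA = 1.0771 × 1.68 = 1.81 mmol/kg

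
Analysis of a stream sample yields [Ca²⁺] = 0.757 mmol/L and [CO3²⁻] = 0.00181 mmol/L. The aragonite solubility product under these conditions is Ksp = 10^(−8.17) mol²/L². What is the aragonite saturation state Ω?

Ω = 0.203

Ksp = 10^(−8.17) = 6.761×10^-9
Ω = [Ca²⁺][CO3²⁻]/Ksp = (0.757×10^-3)(0.00181×10^-3) / 6.761×10^-9 = 0.203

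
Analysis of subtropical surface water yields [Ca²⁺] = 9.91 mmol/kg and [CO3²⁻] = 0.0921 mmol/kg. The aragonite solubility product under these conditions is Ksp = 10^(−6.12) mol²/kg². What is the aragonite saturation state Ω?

Ω = 1.20

Ksp = 10^(−6.12) = 7.586×10^-7
Ω = [Ca²⁺][CO3²⁻]/Ksp = (9.91×10^-3)(0.0921×10^-3) / 7.586×10^-7 = 1.20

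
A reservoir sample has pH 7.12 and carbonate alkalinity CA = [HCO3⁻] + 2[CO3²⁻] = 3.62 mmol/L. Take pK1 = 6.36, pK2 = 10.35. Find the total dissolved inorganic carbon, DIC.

DIC = 4.25 mmol/L

CA = [HCO3⁻] + 2[CO3²⁻] = (α₁ + 2α₂)·DIC
At pH 7.12: [H⁺]/K1 = 10^-0.76 = 0.17378, K2/[H⁺] = 10^-3.23 = 0.00058884
α₁ = 1/(1 + 0.17378 + 0.00058884) = 1/1.1744 = 0.8515; α₂ = α₁·K2/[H⁺] = 0.0005014
α₁ + 2α₂ = 0.8525
DIC = CA / (α₁ + 2α₂) = 3.62 / 0.8525 = 4.25 mmol/L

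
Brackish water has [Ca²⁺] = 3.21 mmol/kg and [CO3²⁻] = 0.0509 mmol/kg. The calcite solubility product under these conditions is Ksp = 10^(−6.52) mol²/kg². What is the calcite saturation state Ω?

Ω = 0.541

Ksp = 10^(−6.52) = 3.020×10^-7
Ω = [Ca²⁺][CO3²⁻]/Ksp = (3.21×10^-3)(0.0509×10^-3) / 3.020×10^-7 = 0.541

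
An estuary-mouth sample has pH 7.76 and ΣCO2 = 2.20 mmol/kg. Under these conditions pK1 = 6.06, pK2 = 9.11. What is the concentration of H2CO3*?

[CO2*] = 0.0412 mmol/kg

α₀ = 1 / (1 + K1/[H⁺] + K1K2/[H⁺]²) = 1 / (1 + 10^+1.70 + 10^+0.35)
   = 1 / (1 + 50.119 + 2.2387) = 1/53.357 = 0.01874
[CO2*] = α₀ × DIC = 0.01874 × 2.20 = 0.0412 mmol/kg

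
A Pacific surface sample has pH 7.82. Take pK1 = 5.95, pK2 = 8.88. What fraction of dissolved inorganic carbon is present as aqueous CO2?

α₀ = 1 / (1 + K1/[H⁺] + K1K2/[H⁺]²) = 1 / (1 + 10^+1.87 + 10^+0.81)
   = 1 / (1 + 74.131 + 6.4565) = 1/81.588 = 0.01226

α₀ = 0.0123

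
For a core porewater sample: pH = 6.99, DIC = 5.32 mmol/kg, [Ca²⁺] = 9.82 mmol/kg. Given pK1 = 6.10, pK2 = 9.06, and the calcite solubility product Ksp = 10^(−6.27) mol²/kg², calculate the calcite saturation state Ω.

α₂ = 1 / (1 + [H⁺]/K2 + [H⁺]²/(K1K2)) = 1 / (1 + 10^+2.07 + 10^+1.18)
   = 1 / (1 + 117.49 + 15.136) = 1/133.63 = 0.007484
[CO3²⁻] = α₂ × DIC = 0.007484 × 5.32 = 0.03981 mmol/kg
Ksp = 10^(−6.27) = 5.370×10^-7
Ω = [Ca²⁺][CO3²⁻]/Ksp = (9.82×10^-3)(3.981×10^-5) / 5.370×10^-7 = 0.728

Ω = 0.728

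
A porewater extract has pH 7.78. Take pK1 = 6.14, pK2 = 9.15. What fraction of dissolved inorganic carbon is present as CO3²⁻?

α₂ = 0.0400

α₂ = 1 / (1 + [H⁺]/K2 + [H⁺]²/(K1K2)) = 1 / (1 + 10^+1.37 + 10^-0.27)
   = 1 / (1 + 23.442 + 0.53703) = 1/24.979 = 0.04003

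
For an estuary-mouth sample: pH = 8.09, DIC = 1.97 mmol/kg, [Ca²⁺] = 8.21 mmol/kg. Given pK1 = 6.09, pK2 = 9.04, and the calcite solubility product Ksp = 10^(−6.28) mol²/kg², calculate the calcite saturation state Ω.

α₂ = 1 / (1 + [H⁺]/K2 + [H⁺]²/(K1K2)) = 1 / (1 + 10^+0.95 + 10^-1.05)
   = 1 / (1 + 8.9125 + 0.089125) = 1/10.002 = 0.09998
[CO3²⁻] = α₂ × DIC = 0.09998 × 1.97 = 0.1970 mmol/kg
Ksp = 10^(−6.28) = 5.248×10^-7
Ω = [Ca²⁺][CO3²⁻]/Ksp = (8.21×10^-3)(1.970×10^-4) / 5.248×10^-7 = 3.08

Ω = 3.08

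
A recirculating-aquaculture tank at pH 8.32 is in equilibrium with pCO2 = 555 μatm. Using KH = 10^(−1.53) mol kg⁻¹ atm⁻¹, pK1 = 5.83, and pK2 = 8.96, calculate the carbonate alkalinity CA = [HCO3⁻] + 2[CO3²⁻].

[CO2*] = KH · pCO2 = 10^(−1.53) × 555×10^-6 = 1.638×10^-5 mol/kg
α₀ = 1/(1 + K1/[H⁺] + K1K2/[H⁺]²) = 1/(1 + 10^+2.49 + 10^+1.85) = 0.002626
DIC = [CO2*]/α₀ = 1.638×10^-5 / 0.002626 = 6.238 mmol/kg
CA = (α₁ + 2α₂)·DIC = (0.8115 + 2×0.1859) × 6.238 = 7.38 mmol/kg

CA = 7.38 mmol/kg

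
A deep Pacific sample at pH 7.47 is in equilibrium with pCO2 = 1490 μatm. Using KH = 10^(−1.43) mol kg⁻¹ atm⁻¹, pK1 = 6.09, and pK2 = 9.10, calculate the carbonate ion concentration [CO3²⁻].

[CO2*] = KH · pCO2 = 10^(−1.43) × 1490×10^-6 = 5.536×10^-5 mol/kg
α₀ = 1/(1 + K1/[H⁺] + K1K2/[H⁺]²) = 1/(1 + 10^+1.38 + 10^-0.25) = 0.03914
DIC = [CO2*]/α₀ = 5.536×10^-5 / 0.03914 = 1.414 mmol/kg
[CO3²⁻] = α₂·DIC; α₂ = 0.02201, so [CO3²⁻] = 0.02201 × 1.414 = 0.0311 mmol/kg

[CO3²⁻] = 0.0311 mmol/kg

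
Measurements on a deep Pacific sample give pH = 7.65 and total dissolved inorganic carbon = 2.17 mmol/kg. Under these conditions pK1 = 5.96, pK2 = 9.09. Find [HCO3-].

α₁ = 1 / (1 + [H⁺]/K1 + K2/[H⁺]) = 1 / (1 + 10^-1.69 + 10^-1.44)
   = 1 / (1 + 0.020417 + 0.036308) = 1/1.0567 = 0.9463
[HCO3⁻] = α₁ × DIC = 0.9463 × 2.17 = 2.05 mmol/kg

[HCO3⁻] = 2.05 mmol/kg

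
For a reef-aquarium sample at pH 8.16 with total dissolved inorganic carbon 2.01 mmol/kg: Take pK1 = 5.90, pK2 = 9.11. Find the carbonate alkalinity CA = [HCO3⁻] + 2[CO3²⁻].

CA = 2.20 mmol/kg

CA = [HCO3⁻] + 2[CO3²⁻] = (α₁ + 2α₂)·DIC
At pH 8.16: [H⁺]/K1 = 10^-2.26 = 0.0054954, K2/[H⁺] = 10^-0.95 = 0.11220
α₁ = 1/(1 + 0.0054954 + 0.11220) = 1/1.1177 = 0.8947; α₂ = α₁·K2/[H⁺] = 0.1004
α₁ + 2α₂ = 1.0955
CA = 1.0955 × 2.01 = 2.20 mmol/kg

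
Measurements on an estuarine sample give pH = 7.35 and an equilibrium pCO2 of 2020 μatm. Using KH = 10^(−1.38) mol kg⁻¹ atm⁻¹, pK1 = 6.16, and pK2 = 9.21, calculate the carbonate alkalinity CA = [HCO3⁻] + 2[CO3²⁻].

CA = 1.34 mmol/kg

[CO2*] = KH · pCO2 = 10^(−1.38) × 2020×10^-6 = 8.421×10^-5 mol/kg
α₀ = 1/(1 + K1/[H⁺] + K1K2/[H⁺]²) = 1/(1 + 10^+1.19 + 10^-0.67) = 0.05987
DIC = [CO2*]/α₀ = 8.421×10^-5 / 0.05987 = 1.406 mmol/kg
CA = (α₁ + 2α₂)·DIC = (0.9273 + 2×0.01280) × 1.406 = 1.34 mmol/kg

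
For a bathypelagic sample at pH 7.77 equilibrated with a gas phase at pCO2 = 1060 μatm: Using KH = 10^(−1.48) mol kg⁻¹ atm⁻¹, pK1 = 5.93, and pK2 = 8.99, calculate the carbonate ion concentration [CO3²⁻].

[CO3²⁻] = 0.146 mmol/kg

[CO2*] = KH · pCO2 = 10^(−1.48) × 1060×10^-6 = 3.510×10^-5 mol/kg
α₀ = 1/(1 + K1/[H⁺] + K1K2/[H⁺]²) = 1/(1 + 10^+1.84 + 10^+0.62) = 0.01345
DIC = [CO2*]/α₀ = 3.510×10^-5 / 0.01345 = 2.610 mmol/kg
[CO3²⁻] = α₂·DIC; α₂ = 0.05607, so [CO3²⁻] = 0.05607 × 2.610 = 0.146 mmol/kg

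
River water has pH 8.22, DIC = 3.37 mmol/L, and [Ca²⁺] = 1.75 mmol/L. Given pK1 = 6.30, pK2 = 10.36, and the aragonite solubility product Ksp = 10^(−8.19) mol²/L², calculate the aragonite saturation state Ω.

α₂ = 1 / (1 + [H⁺]/K2 + [H⁺]²/(K1K2)) = 1 / (1 + 10^+2.14 + 10^+0.22)
   = 1 / (1 + 138.04 + 1.6596) = 1/140.70 = 0.007107
[CO3²⁻] = α₂ × DIC = 0.007107 × 3.37 = 0.02395 mmol/L
Ksp = 10^(−8.19) = 6.457×10^-9
Ω = [Ca²⁺][CO3²⁻]/Ksp = (1.75×10^-3)(2.395×10^-5) / 6.457×10^-9 = 6.49

Ω = 6.49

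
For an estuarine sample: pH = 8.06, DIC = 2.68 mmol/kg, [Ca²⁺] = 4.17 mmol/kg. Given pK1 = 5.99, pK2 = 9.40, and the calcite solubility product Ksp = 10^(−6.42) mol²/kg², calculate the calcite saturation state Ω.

Ω = 1.27

α₂ = 1 / (1 + [H⁺]/K2 + [H⁺]²/(K1K2)) = 1 / (1 + 10^+1.34 + 10^-0.73)
   = 1 / (1 + 21.878 + 0.18621) = 1/23.064 = 0.04336
[CO3²⁻] = α₂ × DIC = 0.04336 × 2.68 = 0.1162 mmol/kg
Ksp = 10^(−6.42) = 3.802×10^-7
Ω = [Ca²⁺][CO3²⁻]/Ksp = (4.17×10^-3)(1.162×10^-4) / 3.802×10^-7 = 1.27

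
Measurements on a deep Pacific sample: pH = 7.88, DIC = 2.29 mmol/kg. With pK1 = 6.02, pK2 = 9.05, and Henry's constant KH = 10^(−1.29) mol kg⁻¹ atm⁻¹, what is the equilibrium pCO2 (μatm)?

pCO2 = 570 μatm

α₀ = 1 / (1 + K1/[H⁺] + K1K2/[H⁺]²) = 1 / (1 + 10^+1.86 + 10^+0.69)
   = 1 / (1 + 72.444 + 4.8978) = 1/78.341 = 0.01276
[CO2*] = α₀ × DIC = 0.01276 × 2.29 = 0.02923 mmol/kg
pCO2 = [CO2*]/KH = 2.923×10^-5 / 5.129×10^-2 = 570 μatm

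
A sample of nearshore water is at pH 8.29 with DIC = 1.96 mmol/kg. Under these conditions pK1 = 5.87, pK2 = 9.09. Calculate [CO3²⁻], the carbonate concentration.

[CO3²⁻] = 0.267 mmol/kg

α₂ = 1 / (1 + [H⁺]/K2 + [H⁺]²/(K1K2)) = 1 / (1 + 10^+0.80 + 10^-1.62)
   = 1 / (1 + 6.3096 + 0.023988) = 1/7.3336 = 0.1364
[CO3²⁻] = α₂ × DIC = 0.1364 × 1.96 = 0.267 mmol/kg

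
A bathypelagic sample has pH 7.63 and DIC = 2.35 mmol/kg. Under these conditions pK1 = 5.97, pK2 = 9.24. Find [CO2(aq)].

α₀ = 1 / (1 + K1/[H⁺] + K1K2/[H⁺]²) = 1 / (1 + 10^+1.66 + 10^+0.05)
   = 1 / (1 + 45.709 + 1.1220) = 1/47.831 = 0.02091
[CO2*] = α₀ × DIC = 0.02091 × 2.35 = 0.0491 mmol/kg

[CO2*] = 0.0491 mmol/kg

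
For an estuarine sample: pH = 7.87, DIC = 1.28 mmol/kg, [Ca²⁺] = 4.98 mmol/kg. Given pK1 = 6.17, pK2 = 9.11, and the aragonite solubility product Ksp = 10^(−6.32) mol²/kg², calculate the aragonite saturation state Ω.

α₂ = 1 / (1 + [H⁺]/K2 + [H⁺]²/(K1K2)) = 1 / (1 + 10^+1.24 + 10^-0.46)
   = 1 / (1 + 17.378 + 0.34674) = 1/18.725 = 0.05341
[CO3²⁻] = α₂ × DIC = 0.05341 × 1.28 = 0.06836 mmol/kg
Ksp = 10^(−6.32) = 4.786×10^-7
Ω = [Ca²⁺][CO3²⁻]/Ksp = (4.98×10^-3)(6.836×10^-5) / 4.786×10^-7 = 0.711

Ω = 0.711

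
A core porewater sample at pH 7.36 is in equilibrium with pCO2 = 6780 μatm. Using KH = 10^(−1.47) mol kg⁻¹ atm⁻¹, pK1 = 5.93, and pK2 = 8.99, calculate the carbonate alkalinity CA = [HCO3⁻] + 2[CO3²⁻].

CA = 6.47 mmol/kg

[CO2*] = KH · pCO2 = 10^(−1.47) × 6780×10^-6 = 2.297×10^-4 mol/kg
α₀ = 1/(1 + K1/[H⁺] + K1K2/[H⁺]²) = 1/(1 + 10^+1.43 + 10^-0.20) = 0.03503
DIC = [CO2*]/α₀ = 2.297×10^-4 / 0.03503 = 6.558 mmol/kg
CA = (α₁ + 2α₂)·DIC = (0.9429 + 2×0.02210) × 6.558 = 6.47 mmol/kg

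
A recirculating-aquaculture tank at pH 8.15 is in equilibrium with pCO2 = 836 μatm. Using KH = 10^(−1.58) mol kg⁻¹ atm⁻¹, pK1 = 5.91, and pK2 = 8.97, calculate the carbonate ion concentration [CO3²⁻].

[CO3²⁻] = 0.578 mmol/kg

[CO2*] = KH · pCO2 = 10^(−1.58) × 836×10^-6 = 2.199×10^-5 mol/kg
α₀ = 1/(1 + K1/[H⁺] + K1K2/[H⁺]²) = 1/(1 + 10^+2.24 + 10^+1.42) = 0.004973
DIC = [CO2*]/α₀ = 2.199×10^-5 / 0.004973 = 4.422 mmol/kg
[CO3²⁻] = α₂·DIC; α₂ = 0.1308, so [CO3²⁻] = 0.1308 × 4.422 = 0.578 mmol/kg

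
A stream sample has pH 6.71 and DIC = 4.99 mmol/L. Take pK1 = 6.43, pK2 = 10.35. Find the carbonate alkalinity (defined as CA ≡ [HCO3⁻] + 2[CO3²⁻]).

CA = [HCO3⁻] + 2[CO3²⁻] = (α₁ + 2α₂)·DIC
At pH 6.71: [H⁺]/K1 = 10^-0.28 = 0.52481, K2/[H⁺] = 10^-3.64 = 0.00022909
α₁ = 1/(1 + 0.52481 + 0.00022909) = 1/1.5250 = 0.6557; α₂ = α₁·K2/[H⁺] = 0.0001502
α₁ + 2α₂ = 0.6560
CA = 0.6560 × 4.99 = 3.27 mmol/L

CA = 3.27 mmol/L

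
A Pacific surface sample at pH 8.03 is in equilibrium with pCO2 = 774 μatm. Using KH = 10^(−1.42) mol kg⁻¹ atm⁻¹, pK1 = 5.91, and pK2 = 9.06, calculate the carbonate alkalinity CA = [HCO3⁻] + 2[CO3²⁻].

CA = 4.60 mmol/kg

[CO2*] = KH · pCO2 = 10^(−1.42) × 774×10^-6 = 2.943×10^-5 mol/kg
α₀ = 1/(1 + K1/[H⁺] + K1K2/[H⁺]²) = 1/(1 + 10^+2.12 + 10^+1.09) = 0.006890
DIC = [CO2*]/α₀ = 2.943×10^-5 / 0.006890 = 4.271 mmol/kg
CA = (α₁ + 2α₂)·DIC = (0.9083 + 2×0.08477) × 4.271 = 4.60 mmol/kg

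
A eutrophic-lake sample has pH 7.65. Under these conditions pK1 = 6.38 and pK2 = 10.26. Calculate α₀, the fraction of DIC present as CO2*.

α₀ = 1 / (1 + K1/[H⁺] + K1K2/[H⁺]²) = 1 / (1 + 10^+1.27 + 10^-1.34)
   = 1 / (1 + 18.621 + 0.045709) = 1/19.667 = 0.05085

α₀ = 0.0508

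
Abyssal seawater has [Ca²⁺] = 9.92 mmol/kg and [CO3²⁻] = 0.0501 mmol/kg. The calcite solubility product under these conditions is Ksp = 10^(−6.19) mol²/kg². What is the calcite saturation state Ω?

Ksp = 10^(−6.19) = 6.457×10^-7
Ω = [Ca²⁺][CO3²⁻]/Ksp = (9.92×10^-3)(0.0501×10^-3) / 6.457×10^-7 = 0.770

Ω = 0.770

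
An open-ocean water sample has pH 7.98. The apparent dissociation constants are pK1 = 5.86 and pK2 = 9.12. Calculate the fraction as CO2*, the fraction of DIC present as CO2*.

α₀ = 1 / (1 + K1/[H⁺] + K1K2/[H⁺]²) = 1 / (1 + 10^+2.12 + 10^+0.98)
   = 1 / (1 + 131.83 + 9.5499) = 1/142.38 = 0.007024

α₀ = 0.00702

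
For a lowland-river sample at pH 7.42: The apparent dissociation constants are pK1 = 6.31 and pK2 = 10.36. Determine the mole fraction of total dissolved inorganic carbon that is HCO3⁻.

α₁ = 1 / (1 + [H⁺]/K1 + K2/[H⁺]) = 1 / (1 + 10^-1.11 + 10^-2.94)
   = 1 / (1 + 0.077625 + 0.0011482) = 1/1.0788 = 0.9270

α₁ = 0.927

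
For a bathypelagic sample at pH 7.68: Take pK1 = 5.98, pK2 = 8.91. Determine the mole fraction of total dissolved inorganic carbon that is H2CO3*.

α₀ = 1 / (1 + K1/[H⁺] + K1K2/[H⁺]²) = 1 / (1 + 10^+1.70 + 10^+0.47)
   = 1 / (1 + 50.119 + 2.9512) = 1/54.070 = 0.01849

α₀ = 0.0185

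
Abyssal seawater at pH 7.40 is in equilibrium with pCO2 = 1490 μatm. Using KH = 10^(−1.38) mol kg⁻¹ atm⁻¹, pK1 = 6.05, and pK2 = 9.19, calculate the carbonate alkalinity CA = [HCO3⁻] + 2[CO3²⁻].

[CO2*] = KH · pCO2 = 10^(−1.38) × 1490×10^-6 = 6.211×10^-5 mol/kg
α₀ = 1/(1 + K1/[H⁺] + K1K2/[H⁺]²) = 1/(1 + 10^+1.35 + 10^-0.44) = 0.04210
DIC = [CO2*]/α₀ = 6.211×10^-5 / 0.04210 = 1.475 mmol/kg
CA = (α₁ + 2α₂)·DIC = (0.9426 + 2×0.01529) × 1.475 = 1.44 mmol/kg

CA = 1.44 mmol/kg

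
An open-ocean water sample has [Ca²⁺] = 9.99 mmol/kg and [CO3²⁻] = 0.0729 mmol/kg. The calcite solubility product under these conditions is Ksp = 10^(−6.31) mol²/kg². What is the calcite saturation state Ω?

Ksp = 10^(−6.31) = 4.898×10^-7
Ω = [Ca²⁺][CO3²⁻]/Ksp = (9.99×10^-3)(0.0729×10^-3) / 4.898×10^-7 = 1.49

Ω = 1.49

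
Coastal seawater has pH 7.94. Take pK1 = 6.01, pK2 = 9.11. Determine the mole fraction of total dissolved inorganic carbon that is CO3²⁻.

α₂ = 1 / (1 + [H⁺]/K2 + [H⁺]²/(K1K2)) = 1 / (1 + 10^+1.17 + 10^-0.76)
   = 1 / (1 + 14.791 + 0.17378) = 1/15.965 = 0.06264

α₂ = 0.0626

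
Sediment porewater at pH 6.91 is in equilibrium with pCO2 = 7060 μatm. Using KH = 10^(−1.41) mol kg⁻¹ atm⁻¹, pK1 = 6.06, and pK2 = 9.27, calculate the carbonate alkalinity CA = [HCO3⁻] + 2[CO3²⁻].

[CO2*] = KH · pCO2 = 10^(−1.41) × 7060×10^-6 = 2.747×10^-4 mol/kg
α₀ = 1/(1 + K1/[H⁺] + K1K2/[H⁺]²) = 1/(1 + 10^+0.85 + 10^-1.51) = 0.1233
DIC = [CO2*]/α₀ = 2.747×10^-4 / 0.1233 = 2.228 mmol/kg
CA = (α₁ + 2α₂)·DIC = (0.8729 + 2×0.003810) × 2.228 = 1.96 mmol/kg

CA = 1.96 mmol/kg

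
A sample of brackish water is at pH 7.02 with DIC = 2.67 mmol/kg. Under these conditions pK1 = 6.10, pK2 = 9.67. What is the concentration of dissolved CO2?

α₀ = 1 / (1 + K1/[H⁺] + K1K2/[H⁺]²) = 1 / (1 + 10^+0.92 + 10^-1.73)
   = 1 / (1 + 8.3176 + 0.018621) = 1/9.3363 = 0.1071
[CO2*] = α₀ × DIC = 0.1071 × 2.67 = 0.286 mmol/kg

[CO2*] = 0.286 mmol/kg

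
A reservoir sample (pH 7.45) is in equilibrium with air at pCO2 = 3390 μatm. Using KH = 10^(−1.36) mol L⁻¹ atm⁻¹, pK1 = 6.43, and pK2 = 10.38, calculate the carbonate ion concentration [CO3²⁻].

[CO2*] = KH · pCO2 = 10^(−1.36) × 3390×10^-6 = 1.480×10^-4 mol/L
α₀ = 1/(1 + K1/[H⁺] + K1K2/[H⁺]²) = 1/(1 + 10^+1.02 + 10^-1.91) = 0.08708
DIC = [CO2*]/α₀ = 1.480×10^-4 / 0.08708 = 1.699 mmol/L
[CO3²⁻] = α₂·DIC; α₂ = 0.001071, so [CO3²⁻] = 0.001071 × 1.699 = 0.00182 mmol/L = 1.82 μmol/L

[CO3²⁻] = 1.82 μmol/L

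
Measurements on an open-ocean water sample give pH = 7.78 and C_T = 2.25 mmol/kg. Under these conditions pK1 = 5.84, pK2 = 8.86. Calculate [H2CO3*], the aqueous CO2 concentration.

[CO2*] = 0.0236 mmol/kg

α₀ = 1 / (1 + K1/[H⁺] + K1K2/[H⁺]²) = 1 / (1 + 10^+1.94 + 10^+0.86)
   = 1 / (1 + 87.096 + 7.2444) = 1/95.341 = 0.01049
[CO2*] = α₀ × DIC = 0.01049 × 2.25 = 0.0236 mmol/kg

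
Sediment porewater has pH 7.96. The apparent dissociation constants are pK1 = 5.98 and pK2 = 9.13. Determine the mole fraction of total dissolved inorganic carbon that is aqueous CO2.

α₀ = 0.00971

α₀ = 1 / (1 + K1/[H⁺] + K1K2/[H⁺]²) = 1 / (1 + 10^+1.98 + 10^+0.81)
   = 1 / (1 + 95.499 + 6.4565) = 1/102.96 = 0.009713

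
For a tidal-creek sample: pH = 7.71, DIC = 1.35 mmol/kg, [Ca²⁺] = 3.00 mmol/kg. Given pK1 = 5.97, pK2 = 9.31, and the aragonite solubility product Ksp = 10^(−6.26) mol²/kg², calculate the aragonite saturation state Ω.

α₂ = 1 / (1 + [H⁺]/K2 + [H⁺]²/(K1K2)) = 1 / (1 + 10^+1.60 + 10^-0.14)
   = 1 / (1 + 39.811 + 0.72444) = 1/41.535 = 0.02408
[CO3²⁻] = α₂ × DIC = 0.02408 × 1.35 = 0.03250 mmol/kg
Ksp = 10^(−6.26) = 5.495×10^-7
Ω = [Ca²⁺][CO3²⁻]/Ksp = (3.00×10^-3)(3.250×10^-5) / 5.495×10^-7 = 0.177

Ω = 0.177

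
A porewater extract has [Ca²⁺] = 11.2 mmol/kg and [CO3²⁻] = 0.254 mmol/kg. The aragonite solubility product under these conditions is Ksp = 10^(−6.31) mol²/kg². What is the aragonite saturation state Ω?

Ω = 5.81

Ksp = 10^(−6.31) = 4.898×10^-7
Ω = [Ca²⁺][CO3²⁻]/Ksp = (11.2×10^-3)(0.254×10^-3) / 4.898×10^-7 = 5.81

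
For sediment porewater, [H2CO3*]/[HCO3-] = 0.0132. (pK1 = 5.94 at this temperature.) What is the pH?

From K1 = [H⁺][HCO3-]/[H2CO3*]:  pH = pK1 − log₁₀([H2CO3*]/[HCO3-])
log₁₀(0.0132) = -1.879
pH = 5.94 − (-1.879) = 7.82

pH = 7.82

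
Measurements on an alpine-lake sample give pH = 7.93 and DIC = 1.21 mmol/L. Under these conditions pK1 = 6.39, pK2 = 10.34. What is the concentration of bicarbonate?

[HCO3⁻] = 1.17 mmol/L

α₁ = 1 / (1 + [H⁺]/K1 + K2/[H⁺]) = 1 / (1 + 10^-1.54 + 10^-2.41)
   = 1 / (1 + 0.028840 + 0.0038905) = 1/1.0327 = 0.9683
[HCO3⁻] = α₁ × DIC = 0.9683 × 1.21 = 1.17 mmol/L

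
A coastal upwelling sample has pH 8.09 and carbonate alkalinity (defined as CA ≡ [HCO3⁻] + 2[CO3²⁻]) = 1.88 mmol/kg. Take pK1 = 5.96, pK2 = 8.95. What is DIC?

DIC = 1.69 mmol/kg

CA = [HCO3⁻] + 2[CO3²⁻] = (α₁ + 2α₂)·DIC
At pH 8.09: [H⁺]/K1 = 10^-2.13 = 0.0074131, K2/[H⁺] = 10^-0.86 = 0.13804
α₁ = 1/(1 + 0.0074131 + 0.13804) = 1/1.1455 = 0.8730; α₂ = α₁·K2/[H⁺] = 0.1205
α₁ + 2α₂ = 1.1140
DIC = CA / (α₁ + 2α₂) = 1.88 / 1.1140 = 1.69 mmol/kg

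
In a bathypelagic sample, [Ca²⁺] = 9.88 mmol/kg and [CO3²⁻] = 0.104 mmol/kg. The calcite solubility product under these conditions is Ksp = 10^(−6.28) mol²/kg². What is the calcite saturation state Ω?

Ksp = 10^(−6.28) = 5.248×10^-7
Ω = [Ca²⁺][CO3²⁻]/Ksp = (9.88×10^-3)(0.104×10^-3) / 5.248×10^-7 = 1.96

Ω = 1.96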